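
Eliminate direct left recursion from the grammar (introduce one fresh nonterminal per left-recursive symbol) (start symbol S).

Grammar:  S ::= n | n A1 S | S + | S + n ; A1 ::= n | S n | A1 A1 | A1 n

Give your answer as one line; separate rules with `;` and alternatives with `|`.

S, A1 are directly left-recursive.
For S: α = {+, + n}, β = {n, n A1 S}. Rewrite as S → β S' and S' → α S' | ε.
For A1: α = {A1, n}, β = {n, S n}. Rewrite as A1 → β A1' and A1' → α A1' | ε.

S ::= n S' | n A1 S S'; A1 ::= n A1' | S n A1'; S' ::= + S' | + n S' | ε; A1' ::= A1 A1' | n A1' | ε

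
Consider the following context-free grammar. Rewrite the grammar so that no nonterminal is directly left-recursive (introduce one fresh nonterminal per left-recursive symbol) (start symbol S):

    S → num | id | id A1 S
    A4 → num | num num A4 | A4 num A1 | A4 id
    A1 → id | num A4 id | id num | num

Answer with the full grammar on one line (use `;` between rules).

S → num | id | id A1 S; A4 → num A4' | num num A4 A4'; A1 → id | num A4 id | id num | num; A4' → num A1 A4' | id A4' | ε

A4 is directly left-recursive.
For A4: α = {num A1, id}, β = {num, num num A4}. Rewrite as A4 → β A4' and A4' → α A4' | ε.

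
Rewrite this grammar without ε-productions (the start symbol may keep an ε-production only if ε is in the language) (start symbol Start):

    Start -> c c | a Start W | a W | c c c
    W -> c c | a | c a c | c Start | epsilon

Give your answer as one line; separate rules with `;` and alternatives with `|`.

Start -> c c | a Start W | a Start | a W | a | c c c; W -> c c | a | c a c | c Start

The nullable symbols are {W}.
ε ∉ L(G), so no ε-production is kept.
Add the nullable-subset variants: Start → a Start W gives a Start W | a Start. Start → a W gives a W | a.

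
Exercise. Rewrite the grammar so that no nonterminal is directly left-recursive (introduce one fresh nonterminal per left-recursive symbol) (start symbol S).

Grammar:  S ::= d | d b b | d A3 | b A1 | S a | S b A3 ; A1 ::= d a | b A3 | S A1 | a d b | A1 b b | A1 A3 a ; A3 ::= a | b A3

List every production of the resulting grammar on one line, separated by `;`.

S, A1 are directly left-recursive.
For S: α = {a, b A3}, β = {d, d b b, d A3, b A1}. Rewrite as S → β S' and S' → α S' | ε.
For A1: α = {b b, A3 a}, β = {d a, b A3, S A1, a d b}. Rewrite as A1 → β A1' and A1' → α A1' | ε.

S ::= d S' | d b b S' | d A3 S' | b A1 S'; A1 ::= d a A1' | b A3 A1' | S A1 A1' | a d b A1'; A3 ::= a | b A3; S' ::= a S' | b A3 S' | ε; A1' ::= b b A1' | A3 a A1' | ε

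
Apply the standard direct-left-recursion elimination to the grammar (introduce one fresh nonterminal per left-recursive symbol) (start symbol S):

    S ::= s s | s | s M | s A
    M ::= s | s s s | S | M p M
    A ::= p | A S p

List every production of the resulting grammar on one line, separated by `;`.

S ::= s s | s | s M | s A; M ::= s M' | s s s M' | S M'; A ::= p A'; M' ::= p M M' | ε; A' ::= S p A' | ε

Directly left-recursive nonterminals: M, A.
For M: α = {p M}, β = {s, s s s, S}. Rewrite as M → β M' and M' → α M' | ε.
For A: α = {S p}, β = {p}. Rewrite as A → β A' and A' → α A' | ε.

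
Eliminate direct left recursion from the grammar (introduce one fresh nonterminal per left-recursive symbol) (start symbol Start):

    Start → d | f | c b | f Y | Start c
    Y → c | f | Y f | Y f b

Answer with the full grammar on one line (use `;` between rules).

Start → d Start1 | f Start1 | c b Start1 | f Y Start1; Y → c Y1 | f Y1; Start1 → c Start1 | ε; Y1 → f Y1 | f b Y1 | ε

Directly left-recursive nonterminals: Start, Y.
For Start: α = {c}, β = {d, f, c b, f Y}. Rewrite as Start → β Start1 and Start1 → α Start1 | ε.
For Y: α = {f, f b}, β = {c, f}. Rewrite as Y → β Y1 and Y1 → α Y1 | ε.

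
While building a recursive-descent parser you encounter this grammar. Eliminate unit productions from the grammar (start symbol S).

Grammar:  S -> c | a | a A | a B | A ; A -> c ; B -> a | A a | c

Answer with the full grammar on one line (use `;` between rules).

Unit pairs: S ⇒* {A}.
Replace each nonterminal's rules with the union of the non-unit rules of every nonterminal it unit-derives.

S -> c | a | a A | a B; A -> c; B -> a | A a | c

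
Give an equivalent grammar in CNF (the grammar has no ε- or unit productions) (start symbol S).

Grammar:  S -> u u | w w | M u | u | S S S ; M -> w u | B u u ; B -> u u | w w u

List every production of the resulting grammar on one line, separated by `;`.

S -> X1 X1 | X2 X2 | M X1 | u | S Y1; M -> X2 X1 | B Y2; B -> X1 X1 | X2 Y3; X1 -> u; X2 -> w; Y1 -> S S; Y2 -> X1 X1; Y3 -> X2 X1

Introduce a nonterminal for each terminal appearing in a rule of length ≥ 2: X1 → u, X2 → w.
Binarize each right-hand side of length ≥ 3 by chaining fresh nonterminals (Y1, Y2, …): affected rules were S → S S S; M → B X1 X1; B → X2 X2 X1.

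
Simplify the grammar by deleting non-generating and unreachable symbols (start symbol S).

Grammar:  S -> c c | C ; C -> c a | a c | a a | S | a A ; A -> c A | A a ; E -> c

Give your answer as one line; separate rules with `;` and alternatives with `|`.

S -> c c | C; C -> c a | a c | a a | S

Generating nonterminals: {C, E, S}.
Reachable from S after that: {C, S}.
Removed useless symbols: {A, E} and every production mentioning them.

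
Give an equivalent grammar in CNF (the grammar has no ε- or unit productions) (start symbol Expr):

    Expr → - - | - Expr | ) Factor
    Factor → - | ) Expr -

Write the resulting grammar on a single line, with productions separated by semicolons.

Introduce a nonterminal for each terminal appearing in a rule of length ≥ 2: X1 → -, X2 → ).
Binarize each right-hand side of length ≥ 3 by chaining fresh nonterminals (Y1, Y2, …): affected rules were Factor → X2 Expr X1.

Expr → X1 X1 | X1 Expr | X2 Factor; Factor → - | X2 Y1; X1 → -; X2 → ); Y1 → Expr X1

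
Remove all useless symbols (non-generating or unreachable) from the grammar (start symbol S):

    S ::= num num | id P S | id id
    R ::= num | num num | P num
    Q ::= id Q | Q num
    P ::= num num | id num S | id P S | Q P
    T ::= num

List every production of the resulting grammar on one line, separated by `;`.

S ::= num num | id P S | id id; P ::= num num | id num S | id P S

Generating nonterminals: {P, R, S, T}.
Reachable from S after that: {P, S}.
Removed useless symbols: {Q, R, T} and every production mentioning them.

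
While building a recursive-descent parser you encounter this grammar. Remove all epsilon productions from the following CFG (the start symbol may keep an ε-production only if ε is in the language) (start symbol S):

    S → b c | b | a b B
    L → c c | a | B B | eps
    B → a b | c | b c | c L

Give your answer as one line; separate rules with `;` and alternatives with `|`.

Nullable set = {L}.
ε ∉ L(G), so no ε-production is kept.

S → b c | b | a b B; L → c c | a | B B; B → a b | c | b c | c L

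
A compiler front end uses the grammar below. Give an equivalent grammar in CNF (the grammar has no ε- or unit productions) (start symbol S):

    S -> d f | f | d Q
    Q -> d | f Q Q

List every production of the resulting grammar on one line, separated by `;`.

Introduce a nonterminal for each terminal appearing in a rule of length ≥ 2: X1 → d, X2 → f.
Binarize each right-hand side of length ≥ 3 by chaining fresh nonterminals (Y1, Y2, …): affected rules were Q → X2 Q Q.

S -> X1 X2 | f | X1 Q; Q -> d | X2 Y1; X1 -> d; X2 -> f; Y1 -> Q Q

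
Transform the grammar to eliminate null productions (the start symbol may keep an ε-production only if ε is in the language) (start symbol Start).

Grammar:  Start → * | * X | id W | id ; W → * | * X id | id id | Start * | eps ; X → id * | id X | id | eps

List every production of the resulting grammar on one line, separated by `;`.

Start → * | * X | id W | id; W → * | * X id | * id | id id | Start *; X → id * | id X | id

Nullable nonterminals: {W, X}.
ε ∉ L(G), so no ε-production is kept.
Add the nullable-subset variants: Start → id W gives id W | id. W → * X id gives * X id | * id. X → id X gives id X | id.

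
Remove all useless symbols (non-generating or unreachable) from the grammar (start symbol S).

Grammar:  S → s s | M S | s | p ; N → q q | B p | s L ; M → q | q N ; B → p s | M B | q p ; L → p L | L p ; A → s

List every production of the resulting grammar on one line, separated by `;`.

S → s s | M S | s | p; N → q q | B p; M → q | q N; B → p s | M B | q p

Generating nonterminals: {A, B, M, N, S}.
Reachable from S after that: {B, M, N, S}.
Removed useless symbols: {A, L} and every production mentioning them.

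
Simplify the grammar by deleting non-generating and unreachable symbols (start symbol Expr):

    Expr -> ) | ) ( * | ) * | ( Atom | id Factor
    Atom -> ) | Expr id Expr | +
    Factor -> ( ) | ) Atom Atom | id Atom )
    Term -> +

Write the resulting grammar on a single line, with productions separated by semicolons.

Expr -> ) | ) ( * | ) * | ( Atom | id Factor; Atom -> ) | Expr id Expr | +; Factor -> ( ) | ) Atom Atom | id Atom )

Generating nonterminals: {Atom, Expr, Factor, Term}.
Reachable from Expr after that: {Atom, Expr, Factor}.
Removed useless symbols: {Term} and every production mentioning them.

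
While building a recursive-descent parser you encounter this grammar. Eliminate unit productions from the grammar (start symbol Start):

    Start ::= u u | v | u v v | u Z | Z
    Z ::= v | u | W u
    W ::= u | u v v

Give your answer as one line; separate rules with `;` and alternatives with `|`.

Unit pairs: Start ⇒* {Z}.
For each unit pair (A, B), copy every non-unit production of B to A, then drop all unit productions.

Start ::= v | u | W u | u u | u v v | u Z; Z ::= v | u | W u; W ::= u | u v v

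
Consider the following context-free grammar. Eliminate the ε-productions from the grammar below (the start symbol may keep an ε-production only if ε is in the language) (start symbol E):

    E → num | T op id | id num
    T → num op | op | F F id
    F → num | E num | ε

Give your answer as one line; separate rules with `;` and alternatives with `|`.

E → num | T op id | id num; T → num op | op | F F id | F id | id; F → num | E num

The nullable symbols are {F}.
ε ∉ L(G), so no ε-production is kept.
Add the nullable-subset variants: T → F F id gives F F id | F id | id.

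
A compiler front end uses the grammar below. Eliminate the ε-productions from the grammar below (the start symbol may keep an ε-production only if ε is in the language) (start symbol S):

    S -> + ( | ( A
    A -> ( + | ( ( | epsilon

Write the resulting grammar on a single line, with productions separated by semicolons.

S -> + ( | ( A | (; A -> ( + | ( (

The nullable symbols are {A}.
ε ∉ L(G), so no ε-production is kept.
Expand every rule over subsets of its nullable positions: S → ( A gives ( A | (.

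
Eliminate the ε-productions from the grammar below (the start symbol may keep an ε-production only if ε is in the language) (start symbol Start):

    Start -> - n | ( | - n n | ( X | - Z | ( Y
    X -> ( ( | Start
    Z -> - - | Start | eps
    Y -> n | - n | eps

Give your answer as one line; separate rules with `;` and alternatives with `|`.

Start -> - n | ( | - n n | ( X | - Z | - | ( Y; X -> ( ( | Start; Z -> - - | Start; Y -> n | - n

Nullable nonterminals: {Y, Z}.
ε ∉ L(G), so no ε-production is kept.
Add the nullable-subset variants: Start → - Z gives - Z | -.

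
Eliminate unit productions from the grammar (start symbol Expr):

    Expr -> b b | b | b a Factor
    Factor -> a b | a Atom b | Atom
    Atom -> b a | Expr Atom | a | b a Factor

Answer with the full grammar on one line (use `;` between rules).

Expr -> b b | b | b a Factor; Factor -> b a | Expr Atom | a | b a Factor | a b | a Atom b; Atom -> b a | Expr Atom | a | b a Factor

Unit pairs: Factor ⇒* {Atom}.
Replace each nonterminal's rules with the union of the non-unit rules of every nonterminal it unit-derives.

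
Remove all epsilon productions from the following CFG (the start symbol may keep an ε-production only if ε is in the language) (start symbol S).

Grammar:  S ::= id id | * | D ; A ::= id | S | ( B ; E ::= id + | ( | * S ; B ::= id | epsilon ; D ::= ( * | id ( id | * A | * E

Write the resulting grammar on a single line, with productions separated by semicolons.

The nullable symbols are {B}.
ε ∉ L(G), so no ε-production is kept.
Expand every rule over subsets of its nullable positions: A → ( B gives ( B | (.

S ::= id id | * | D; A ::= id | S | ( B | (; E ::= id + | ( | * S; B ::= id; D ::= ( * | id ( id | * A | * E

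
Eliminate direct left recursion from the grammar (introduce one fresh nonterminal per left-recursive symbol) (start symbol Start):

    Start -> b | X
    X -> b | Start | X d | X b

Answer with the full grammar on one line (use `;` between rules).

Directly left-recursive nonterminal: X.
For X: α = {d, b}, β = {b, Start}. Rewrite as X → β X1 and X1 → α X1 | ε.

Start -> b | X; X -> b X1 | Start X1; X1 -> d X1 | b X1 | ε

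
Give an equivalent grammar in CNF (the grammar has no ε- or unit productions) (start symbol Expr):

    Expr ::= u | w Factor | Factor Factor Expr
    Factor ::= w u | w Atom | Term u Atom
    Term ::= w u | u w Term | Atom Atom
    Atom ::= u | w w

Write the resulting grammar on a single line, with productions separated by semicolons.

Expr ::= u | X1 Factor | Factor Y1; Factor ::= X1 X2 | X1 Atom | Term Y2; Term ::= X1 X2 | X2 Y3 | Atom Atom; Atom ::= u | X1 X1; X1 ::= w; X2 ::= u; Y1 ::= Factor Expr; Y2 ::= X2 Atom; Y3 ::= X1 Term

Introduce a nonterminal for each terminal appearing in a rule of length ≥ 2: X1 → w, X2 → u.
Binarize each right-hand side of length ≥ 3 by chaining fresh nonterminals (Y1, Y2, …): affected rules were Expr → Factor Factor Expr; Factor → Term X2 Atom; Term → X2 X1 Term.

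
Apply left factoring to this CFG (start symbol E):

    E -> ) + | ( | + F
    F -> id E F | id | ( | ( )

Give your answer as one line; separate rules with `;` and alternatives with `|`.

E -> ) + | ( | + F; F -> id F' | ( F''; F' -> E F | ε; F'' -> ε | )

F has alternatives sharing prefix 'id': factor to F → id F' with F' → E F | ε.
F has alternatives sharing prefix '(': factor to F → ( F'' with F'' → ε | ).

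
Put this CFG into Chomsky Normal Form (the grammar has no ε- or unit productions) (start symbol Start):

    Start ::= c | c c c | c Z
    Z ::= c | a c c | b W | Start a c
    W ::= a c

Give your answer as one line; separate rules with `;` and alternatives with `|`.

Start ::= c | X1 Y1 | X1 Z; Z ::= c | X2 Y2 | X3 W | Start Y3; W ::= X2 X1; X1 ::= c; X2 ::= a; X3 ::= b; Y1 ::= X1 X1; Y2 ::= X1 X1; Y3 ::= X2 X1

Introduce a nonterminal for each terminal appearing in a rule of length ≥ 2: X1 → c, X2 → a, X3 → b.
Binarize each right-hand side of length ≥ 3 by chaining fresh nonterminals (Y1, Y2, …): affected rules were Start → X1 X1 X1; Z → X2 X1 X1; Z → Start X2 X1.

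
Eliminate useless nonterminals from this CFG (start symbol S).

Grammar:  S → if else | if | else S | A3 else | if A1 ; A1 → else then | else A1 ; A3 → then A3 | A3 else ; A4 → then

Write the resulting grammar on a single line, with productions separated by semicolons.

S → if else | if | else S | if A1; A1 → else then | else A1

Generating nonterminals: {A1, A4, S}.
Reachable from S after that: {A1, S}.
Removed useless symbols: {A3, A4} and every production mentioning them.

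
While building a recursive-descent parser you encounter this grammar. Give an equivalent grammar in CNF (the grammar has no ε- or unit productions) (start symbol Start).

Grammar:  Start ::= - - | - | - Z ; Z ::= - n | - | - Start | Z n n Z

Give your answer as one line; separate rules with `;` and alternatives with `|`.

Introduce a nonterminal for each terminal appearing in a rule of length ≥ 2: X1 → -, X2 → n.
Binarize each right-hand side of length ≥ 3 by chaining fresh nonterminals (Y1, Y2, …): affected rules were Z → Z X2 X2 Z.

Start ::= X1 X1 | - | X1 Z; Z ::= X1 X2 | - | X1 Start | Z Y1; X1 ::= -; X2 ::= n; Y1 ::= X2 Y2; Y2 ::= X2 Z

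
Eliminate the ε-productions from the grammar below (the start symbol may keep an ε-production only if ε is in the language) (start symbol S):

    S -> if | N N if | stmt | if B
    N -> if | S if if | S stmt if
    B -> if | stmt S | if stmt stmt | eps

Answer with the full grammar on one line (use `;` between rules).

S -> if | N N if | stmt | if B; N -> if | S if if | S stmt if; B -> if | stmt S | if stmt stmt

The nullable symbols are {B}.
ε ∉ L(G), so no ε-production is kept.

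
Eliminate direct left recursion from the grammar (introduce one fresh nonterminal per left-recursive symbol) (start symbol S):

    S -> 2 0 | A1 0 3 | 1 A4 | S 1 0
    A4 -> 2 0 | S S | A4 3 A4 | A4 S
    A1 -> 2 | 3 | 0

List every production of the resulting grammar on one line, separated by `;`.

S -> 2 0 S' | A1 0 3 S' | 1 A4 S'; A4 -> 2 0 A4' | S S A4'; A1 -> 2 | 3 | 0; S' -> 1 0 S' | ε; A4' -> 3 A4 A4' | S A4' | ε

S, A4 are directly left-recursive.
For S: α = {1 0}, β = {2 0, A1 0 3, 1 A4}. Rewrite as S → β S' and S' → α S' | ε.
For A4: α = {3 A4, S}, β = {2 0, S S}. Rewrite as A4 → β A4' and A4' → α A4' | ε.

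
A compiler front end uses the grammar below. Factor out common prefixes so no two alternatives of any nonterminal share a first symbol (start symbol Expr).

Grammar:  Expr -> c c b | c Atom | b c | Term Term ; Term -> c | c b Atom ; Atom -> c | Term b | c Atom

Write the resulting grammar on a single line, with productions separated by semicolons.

Expr -> b c | Term Term | c Expr1; Term -> c Term1; Atom -> Term b | c Atom1; Expr1 -> c b | Atom; Term1 -> ε | b Atom; Atom1 -> ε | Atom

Expr has alternatives sharing prefix 'c': factor to Expr → c Expr1 with Expr1 → c b | Atom.
Term has alternatives sharing prefix 'c': factor to Term → c Term1 with Term1 → ε | b Atom.
Atom has alternatives sharing prefix 'c': factor to Atom → c Atom1 with Atom1 → ε | Atom.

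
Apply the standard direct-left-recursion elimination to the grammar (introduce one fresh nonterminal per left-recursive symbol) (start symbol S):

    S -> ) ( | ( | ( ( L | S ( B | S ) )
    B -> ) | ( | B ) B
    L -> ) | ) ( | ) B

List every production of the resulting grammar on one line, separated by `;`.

Left recursion appears on S, B.
For S: α = {( B, ) )}, β = {) (, (, ( ( L}. Rewrite as S → β S' and S' → α S' | ε.
For B: α = {) B}, β = {), (}. Rewrite as B → β B' and B' → α B' | ε.

S -> ) ( S' | ( S' | ( ( L S'; B -> ) B' | ( B'; L -> ) | ) ( | ) B; S' -> ( B S' | ) ) S' | ε; B' -> ) B B' | ε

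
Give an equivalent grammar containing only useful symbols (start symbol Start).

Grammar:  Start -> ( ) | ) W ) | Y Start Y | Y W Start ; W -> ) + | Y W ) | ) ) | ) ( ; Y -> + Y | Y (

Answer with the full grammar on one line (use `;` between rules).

Start -> ( ) | ) W ); W -> ) + | ) ) | ) (

Generating nonterminals: {Start, W}.
Reachable from Start after that: {Start, W}.
Removed useless symbols: {Y} and every production mentioning them.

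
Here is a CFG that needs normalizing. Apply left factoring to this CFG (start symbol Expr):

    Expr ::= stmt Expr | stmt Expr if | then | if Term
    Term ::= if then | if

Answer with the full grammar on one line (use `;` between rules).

Expr has alternatives sharing prefix 'stmt Expr': factor to Expr → stmt Expr Expr1 with Expr1 → ε | if.
Term has alternatives sharing prefix 'if': factor to Term → if Term1 with Term1 → then | ε.

Expr ::= then | if Term | stmt Expr Expr1; Term ::= if Term1; Expr1 ::= ε | if; Term1 ::= then | ε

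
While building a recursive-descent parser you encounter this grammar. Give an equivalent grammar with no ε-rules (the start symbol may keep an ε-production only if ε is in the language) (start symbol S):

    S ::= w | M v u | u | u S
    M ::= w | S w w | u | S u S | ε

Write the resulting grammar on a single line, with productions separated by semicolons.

S ::= w | M v u | v u | u | u S; M ::= w | S w w | u | S u S

Nullable set = {M}.
ε ∉ L(G), so no ε-production is kept.
For each production, add variants omitting each subset of nullable occurrences: S → M v u gives M v u | v u.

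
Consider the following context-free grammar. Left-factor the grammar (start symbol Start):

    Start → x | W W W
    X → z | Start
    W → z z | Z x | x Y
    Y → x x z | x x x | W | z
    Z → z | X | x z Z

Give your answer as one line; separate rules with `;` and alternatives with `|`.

Start → x | W W W; X → z | Start; W → z z | Z x | x Y; Y → W | z | x x Y1; Z → z | X | x z Z; Y1 → z | x

Y has alternatives sharing prefix 'x x': factor to Y → x x Y1 with Y1 → z | x.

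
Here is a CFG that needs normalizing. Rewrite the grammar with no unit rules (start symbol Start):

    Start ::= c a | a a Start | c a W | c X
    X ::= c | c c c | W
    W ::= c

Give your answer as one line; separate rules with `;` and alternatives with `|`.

Start ::= c a | a a Start | c a W | c X; X ::= c | c c c; W ::= c

Unit pairs: X ⇒* {W}.
Replace each nonterminal's rules with the union of the non-unit rules of every nonterminal it unit-derives.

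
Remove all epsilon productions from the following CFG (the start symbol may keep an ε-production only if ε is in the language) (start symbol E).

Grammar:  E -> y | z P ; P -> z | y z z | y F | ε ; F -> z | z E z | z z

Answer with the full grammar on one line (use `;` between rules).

The nullable symbols are {P}.
ε ∉ L(G), so no ε-production is kept.
Add the nullable-subset variants: E → z P gives z P | z.

E -> y | z P | z; P -> z | y z z | y F; F -> z | z E z | z z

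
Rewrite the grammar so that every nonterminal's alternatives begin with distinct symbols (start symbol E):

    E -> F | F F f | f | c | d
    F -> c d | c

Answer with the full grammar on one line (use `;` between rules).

E -> f | c | d | F E'; F -> c F'; E' -> ε | F f; F' -> d | ε

E has alternatives sharing prefix 'F': factor to E → F E' with E' → ε | F f.
F has alternatives sharing prefix 'c': factor to F → c F' with F' → d | ε.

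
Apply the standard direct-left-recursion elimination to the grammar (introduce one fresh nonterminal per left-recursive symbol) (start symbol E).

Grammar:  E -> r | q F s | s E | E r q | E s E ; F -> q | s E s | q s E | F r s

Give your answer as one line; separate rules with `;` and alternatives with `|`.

E -> r E' | q F s E' | s E E'; F -> q F' | s E s F' | q s E F'; E' -> r q E' | s E E' | epsilon; F' -> r s F' | epsilon

Directly left-recursive nonterminals: E, F.
For E: α = {r q, s E}, β = {r, q F s, s E}. Rewrite as E → β E' and E' → α E' | ε.
For F: α = {r s}, β = {q, s E s, q s E}. Rewrite as F → β F' and F' → α F' | ε.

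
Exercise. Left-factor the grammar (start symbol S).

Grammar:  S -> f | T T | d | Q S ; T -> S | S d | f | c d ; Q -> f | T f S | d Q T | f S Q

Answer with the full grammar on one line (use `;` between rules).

T has alternatives sharing prefix 'S': factor to T → S T' with T' → ε | d.
Q has alternatives sharing prefix 'f': factor to Q → f Q' with Q' → ε | S Q.

S -> f | T T | d | Q S; T -> f | c d | S T'; Q -> T f S | d Q T | f Q'; T' -> eps | d; Q' -> eps | S Q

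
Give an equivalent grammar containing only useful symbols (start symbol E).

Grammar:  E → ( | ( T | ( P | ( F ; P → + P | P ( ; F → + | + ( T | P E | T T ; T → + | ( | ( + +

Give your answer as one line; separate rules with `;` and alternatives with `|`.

Generating nonterminals: {E, F, T}.
Reachable from E after that: {E, F, T}.
Removed useless symbols: {P} and every production mentioning them.

E → ( | ( T | ( F; F → + | + ( T | T T; T → + | ( | ( + +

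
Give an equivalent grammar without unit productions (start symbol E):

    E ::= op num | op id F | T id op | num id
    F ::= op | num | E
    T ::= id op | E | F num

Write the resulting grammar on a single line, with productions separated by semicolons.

E ::= op num | op id F | T id op | num id; F ::= op num | op id F | T id op | num id | op | num; T ::= op num | op id F | T id op | num id | id op | F num

Unit pairs: F ⇒* {E}; T ⇒* {E}.
For each unit pair (A, B), copy every non-unit production of B to A, then drop all unit productions.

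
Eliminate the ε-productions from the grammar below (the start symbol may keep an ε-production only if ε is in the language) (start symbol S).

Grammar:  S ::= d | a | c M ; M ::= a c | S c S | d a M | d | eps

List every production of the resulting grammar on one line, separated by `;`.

Nullable set = {M}.
ε ∉ L(G), so no ε-production is kept.
For each production, add variants omitting each subset of nullable occurrences: S → c M gives c M | c. M → d a M gives d a M | d a.

S ::= d | a | c M | c; M ::= a c | S c S | d a M | d a | d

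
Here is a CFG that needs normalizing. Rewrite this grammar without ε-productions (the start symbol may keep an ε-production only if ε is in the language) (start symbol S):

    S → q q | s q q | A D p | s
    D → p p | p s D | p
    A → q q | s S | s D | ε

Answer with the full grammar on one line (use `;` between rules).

The nullable symbols are {A}.
ε ∉ L(G), so no ε-production is kept.
Add the nullable-subset variants: S → A D p gives A D p | D p.

S → q q | s q q | A D p | D p | s; D → p p | p s D | p; A → q q | s S | s D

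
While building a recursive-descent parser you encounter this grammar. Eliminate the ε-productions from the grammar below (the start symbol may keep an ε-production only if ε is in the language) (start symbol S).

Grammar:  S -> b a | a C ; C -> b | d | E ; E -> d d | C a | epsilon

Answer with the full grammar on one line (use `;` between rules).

S -> b a | a C | a; C -> b | d | E; E -> d d | C a | a

The nullable symbols are {C, E}.
ε ∉ L(G), so no ε-production is kept.
Expand every rule over subsets of its nullable positions: S → a C gives a C | a. E → C a gives C a | a.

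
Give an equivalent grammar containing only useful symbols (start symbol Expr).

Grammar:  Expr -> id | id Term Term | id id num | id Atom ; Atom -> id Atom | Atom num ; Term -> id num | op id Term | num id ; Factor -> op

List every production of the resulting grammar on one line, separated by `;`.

Expr -> id | id Term Term | id id num; Term -> id num | op id Term | num id

Generating nonterminals: {Expr, Factor, Term}.
Reachable from Expr after that: {Expr, Term}.
Removed useless symbols: {Atom, Factor} and every production mentioning them.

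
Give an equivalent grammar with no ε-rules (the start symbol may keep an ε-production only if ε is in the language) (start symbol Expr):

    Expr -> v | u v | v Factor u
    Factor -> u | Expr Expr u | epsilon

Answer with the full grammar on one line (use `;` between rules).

Expr -> v | u v | v Factor u | v u; Factor -> u | Expr Expr u

Nullable nonterminals: {Factor}.
ε ∉ L(G), so no ε-production is kept.
Add the nullable-subset variants: Expr → v Factor u gives v Factor u | v u.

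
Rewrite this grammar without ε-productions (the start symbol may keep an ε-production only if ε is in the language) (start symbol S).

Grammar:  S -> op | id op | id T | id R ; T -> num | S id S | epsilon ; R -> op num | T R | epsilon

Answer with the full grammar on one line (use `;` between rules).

S -> op | id op | id T | id | id R; T -> num | S id S; R -> op num | T R | T

The nullable symbols are {R, T}.
ε ∉ L(G), so no ε-production is kept.
For each production, add variants omitting each subset of nullable occurrences: S → id T gives id T | id. R → T R gives T R | T.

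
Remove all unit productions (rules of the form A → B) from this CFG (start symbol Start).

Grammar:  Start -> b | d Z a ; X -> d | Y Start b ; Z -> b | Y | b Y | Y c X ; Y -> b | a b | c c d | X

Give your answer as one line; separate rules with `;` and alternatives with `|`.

Start -> b | d Z a; X -> d | Y Start b; Z -> b | b Y | Y c X | d | Y Start b | a b | c c d; Y -> d | Y Start b | b | a b | c c d

Unit pairs: Y ⇒* {X}; Z ⇒* {X, Y}.
Replace each nonterminal's rules with the union of the non-unit rules of every nonterminal it unit-derives.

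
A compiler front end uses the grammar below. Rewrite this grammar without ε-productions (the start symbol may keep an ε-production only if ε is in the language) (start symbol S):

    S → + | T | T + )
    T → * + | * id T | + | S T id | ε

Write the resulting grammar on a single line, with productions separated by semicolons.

S → + | T | T + ) | + ) | ε; T → * + | * id T | * id | + | S T id | S id | T id | id

Nullable nonterminals: {S, T}.
ε ∈ L(G) since S is nullable, so keep S → ε.
For each production, add variants omitting each subset of nullable occurrences: S → T + ) gives T + ) | + ). T → * id T gives * id T | * id. T → S T id gives S T id | S id | T id | id.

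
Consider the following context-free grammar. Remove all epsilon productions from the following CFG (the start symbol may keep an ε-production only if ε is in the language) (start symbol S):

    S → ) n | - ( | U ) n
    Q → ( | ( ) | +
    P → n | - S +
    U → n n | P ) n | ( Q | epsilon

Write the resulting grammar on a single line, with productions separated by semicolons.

S → ) n | - ( | U ) n; Q → ( | ( ) | +; P → n | - S +; U → n n | P ) n | ( Q

Nullable set = {U}.
ε ∉ L(G), so no ε-production is kept.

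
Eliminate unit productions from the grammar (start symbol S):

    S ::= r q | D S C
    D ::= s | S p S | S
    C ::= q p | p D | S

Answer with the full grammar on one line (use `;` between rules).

Unit pairs: C ⇒* {S}; D ⇒* {S}.
For each unit pair (A, B), copy every non-unit production of B to A, then drop all unit productions.

S ::= r q | D S C; D ::= r q | D S C | s | S p S; C ::= q p | p D | r q | D S C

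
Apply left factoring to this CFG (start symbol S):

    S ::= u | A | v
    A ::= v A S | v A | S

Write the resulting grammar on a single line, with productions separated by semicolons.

S ::= u | A | v; A ::= S | v A A'; A' ::= S | epsilon

A has alternatives sharing prefix 'v A': factor to A → v A A' with A' → S | ε.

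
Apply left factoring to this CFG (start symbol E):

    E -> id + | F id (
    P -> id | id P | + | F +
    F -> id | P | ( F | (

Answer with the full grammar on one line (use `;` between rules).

P has alternatives sharing prefix 'id': factor to P → id P' with P' → ε | P.
F has alternatives sharing prefix '(': factor to F → ( F' with F' → F | ε.

E -> id + | F id (; P -> + | F + | id P'; F -> id | P | ( F'; P' -> ε | P; F' -> F | ε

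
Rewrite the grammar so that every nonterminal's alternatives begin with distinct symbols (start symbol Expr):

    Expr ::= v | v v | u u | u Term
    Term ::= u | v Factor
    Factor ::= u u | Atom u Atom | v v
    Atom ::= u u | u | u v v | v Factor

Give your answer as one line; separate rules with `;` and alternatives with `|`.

Expr has alternatives sharing prefix 'v': factor to Expr → v Expr1 with Expr1 → ε | v.
Expr has alternatives sharing prefix 'u': factor to Expr → u Expr2 with Expr2 → u | Term.
Atom has alternatives sharing prefix 'u': factor to Atom → u Atom1 with Atom1 → u | ε | v v.

Expr ::= v Expr1 | u Expr2; Term ::= u | v Factor; Factor ::= u u | Atom u Atom | v v; Atom ::= v Factor | u Atom1; Expr1 ::= eps | v; Expr2 ::= u | Term; Atom1 ::= u | eps | v v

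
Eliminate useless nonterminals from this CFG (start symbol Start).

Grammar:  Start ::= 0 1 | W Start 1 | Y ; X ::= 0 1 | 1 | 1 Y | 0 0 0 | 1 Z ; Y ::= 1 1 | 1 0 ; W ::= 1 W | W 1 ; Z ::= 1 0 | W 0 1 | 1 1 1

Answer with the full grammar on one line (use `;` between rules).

Start ::= 0 1 | Y; Y ::= 1 1 | 1 0

Generating nonterminals: {Start, X, Y, Z}.
Reachable from Start after that: {Start, Y}.
Removed useless symbols: {W, X, Z} and every production mentioning them.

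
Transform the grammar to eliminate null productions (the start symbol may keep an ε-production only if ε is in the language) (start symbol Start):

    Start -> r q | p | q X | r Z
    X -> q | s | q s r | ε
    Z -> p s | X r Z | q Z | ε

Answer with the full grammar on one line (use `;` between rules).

The nullable symbols are {X, Z}.
ε ∉ L(G), so no ε-production is kept.
Expand every rule over subsets of its nullable positions: Start → q X gives q X | q. Start → r Z gives r Z | r. Z → X r Z gives X r Z | X r | r Z | r. Z → q Z gives q Z | q.

Start -> r q | p | q X | q | r Z | r; X -> q | s | q s r; Z -> p s | X r Z | X r | r Z | r | q Z | q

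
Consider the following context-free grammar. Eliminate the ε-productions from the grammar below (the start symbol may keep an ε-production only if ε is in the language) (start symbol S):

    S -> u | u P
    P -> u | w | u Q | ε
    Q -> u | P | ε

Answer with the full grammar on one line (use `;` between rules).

Nullable set = {P, Q}.
ε ∉ L(G), so no ε-production is kept.

S -> u | u P; P -> u | w | u Q; Q -> u | P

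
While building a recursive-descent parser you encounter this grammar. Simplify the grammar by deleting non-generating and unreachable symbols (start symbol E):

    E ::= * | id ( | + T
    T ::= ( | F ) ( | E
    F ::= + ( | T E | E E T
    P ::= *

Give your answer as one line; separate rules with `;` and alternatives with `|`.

E ::= * | id ( | + T; T ::= ( | F ) ( | E; F ::= + ( | T E | E E T

Generating nonterminals: {E, F, P, T}.
Reachable from E after that: {E, F, T}.
Removed useless symbols: {P} and every production mentioning them.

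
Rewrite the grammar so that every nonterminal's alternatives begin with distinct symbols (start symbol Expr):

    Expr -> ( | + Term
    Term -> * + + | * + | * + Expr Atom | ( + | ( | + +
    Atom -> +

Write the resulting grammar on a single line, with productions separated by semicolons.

Expr -> ( | + Term; Term -> + + | * + Term1 | ( Term2; Atom -> +; Term1 -> + | ε | Expr Atom; Term2 -> + | ε

Term has alternatives sharing prefix '* +': factor to Term → * + Term1 with Term1 → + | ε | Expr Atom.
Term has alternatives sharing prefix '(': factor to Term → ( Term2 with Term2 → + | ε.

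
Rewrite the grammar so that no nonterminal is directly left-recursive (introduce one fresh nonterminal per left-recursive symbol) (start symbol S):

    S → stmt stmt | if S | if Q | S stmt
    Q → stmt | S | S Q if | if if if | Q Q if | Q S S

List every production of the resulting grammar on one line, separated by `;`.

Directly left-recursive nonterminals: S, Q.
For S: α = {stmt}, β = {stmt stmt, if S, if Q}. Rewrite as S → β S' and S' → α S' | ε.
For Q: α = {Q if, S S}, β = {stmt, S, S Q if, if if if}. Rewrite as Q → β Q' and Q' → α Q' | ε.

S → stmt stmt S' | if S S' | if Q S'; Q → stmt Q' | S Q' | S Q if Q' | if if if Q'; S' → stmt S' | ε; Q' → Q if Q' | S S Q' | ε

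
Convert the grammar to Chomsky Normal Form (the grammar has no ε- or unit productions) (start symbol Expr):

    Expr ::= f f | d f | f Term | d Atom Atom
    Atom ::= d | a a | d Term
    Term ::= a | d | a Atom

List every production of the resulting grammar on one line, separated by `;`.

Expr ::= X1 X1 | X2 X1 | X1 Term | X2 Y1; Atom ::= d | X3 X3 | X2 Term; Term ::= a | d | X3 Atom; X1 ::= f; X2 ::= d; X3 ::= a; Y1 ::= Atom Atom

Introduce a nonterminal for each terminal appearing in a rule of length ≥ 2: X1 → f, X2 → d, X3 → a.
Binarize each right-hand side of length ≥ 3 by chaining fresh nonterminals (Y1, Y2, …): affected rules were Expr → X2 Atom Atom.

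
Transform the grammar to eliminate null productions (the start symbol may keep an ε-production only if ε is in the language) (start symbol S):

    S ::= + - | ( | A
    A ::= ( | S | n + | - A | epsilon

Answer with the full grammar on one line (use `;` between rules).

Nullable nonterminals: {A, S}.
ε ∈ L(G) since S is nullable, so keep S → ε.
Expand every rule over subsets of its nullable positions: A → - A gives - A | -.

S ::= + - | ( | A | ε; A ::= ( | S | n + | - A | -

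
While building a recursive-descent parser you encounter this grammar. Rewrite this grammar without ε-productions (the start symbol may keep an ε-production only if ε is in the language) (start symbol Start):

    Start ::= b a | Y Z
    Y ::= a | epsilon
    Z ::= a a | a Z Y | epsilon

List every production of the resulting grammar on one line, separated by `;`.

Start ::= b a | Y Z | Y | Z | ε; Y ::= a; Z ::= a a | a Z Y | a Z | a Y | a

The nullable symbols are {Start, Y, Z}.
ε ∈ L(G) since Start is nullable, so keep Start → ε.
Expand every rule over subsets of its nullable positions: Start → Y Z gives Y Z | Y | Z. Z → a Z Y gives a Z Y | a Z | a Y | a.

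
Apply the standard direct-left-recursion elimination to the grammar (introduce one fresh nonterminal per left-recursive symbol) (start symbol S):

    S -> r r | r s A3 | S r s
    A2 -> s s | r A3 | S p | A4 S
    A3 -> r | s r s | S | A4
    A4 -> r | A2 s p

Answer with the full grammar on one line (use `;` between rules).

Left recursion appears on S.
For S: α = {r s}, β = {r r, r s A3}. Rewrite as S → β S' and S' → α S' | ε.

S -> r r S' | r s A3 S'; A2 -> s s | r A3 | S p | A4 S; A3 -> r | s r s | S | A4; A4 -> r | A2 s p; S' -> r s S' | ε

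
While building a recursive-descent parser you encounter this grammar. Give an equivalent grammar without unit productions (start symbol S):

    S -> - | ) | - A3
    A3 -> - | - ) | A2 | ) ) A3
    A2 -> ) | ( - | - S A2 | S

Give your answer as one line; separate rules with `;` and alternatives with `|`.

S -> - | ) | - A3; A3 -> ) | ( - | - S A2 | - | - A3 | - ) | ) ) A3; A2 -> ) | ( - | - S A2 | - | - A3

Unit pairs: A2 ⇒* {S}; A3 ⇒* {A2, S}.
Replace each nonterminal's rules with the union of the non-unit rules of every nonterminal it unit-derives.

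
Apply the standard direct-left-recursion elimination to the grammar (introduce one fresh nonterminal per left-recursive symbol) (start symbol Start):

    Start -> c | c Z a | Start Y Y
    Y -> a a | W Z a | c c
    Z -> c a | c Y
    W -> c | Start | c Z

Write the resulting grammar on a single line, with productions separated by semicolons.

Directly left-recursive nonterminal: Start.
For Start: α = {Y Y}, β = {c, c Z a}. Rewrite as Start → β Start1 and Start1 → α Start1 | ε.

Start -> c Start1 | c Z a Start1; Y -> a a | W Z a | c c; Z -> c a | c Y; W -> c | Start | c Z; Start1 -> Y Y Start1 | ε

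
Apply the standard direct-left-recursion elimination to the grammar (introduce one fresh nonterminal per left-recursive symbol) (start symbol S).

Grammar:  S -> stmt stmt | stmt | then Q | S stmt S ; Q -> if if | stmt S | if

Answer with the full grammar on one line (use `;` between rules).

S is directly left-recursive.
For S: α = {stmt S}, β = {stmt stmt, stmt, then Q}. Rewrite as S → β S' and S' → α S' | ε.

S -> stmt stmt S' | stmt S' | then Q S'; Q -> if if | stmt S | if; S' -> stmt S S' | ε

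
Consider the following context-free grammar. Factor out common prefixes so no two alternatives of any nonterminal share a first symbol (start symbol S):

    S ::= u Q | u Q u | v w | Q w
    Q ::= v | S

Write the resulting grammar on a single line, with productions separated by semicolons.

S has alternatives sharing prefix 'u Q': factor to S → u Q S' with S' → ε | u.

S ::= v w | Q w | u Q S'; Q ::= v | S; S' ::= ε | u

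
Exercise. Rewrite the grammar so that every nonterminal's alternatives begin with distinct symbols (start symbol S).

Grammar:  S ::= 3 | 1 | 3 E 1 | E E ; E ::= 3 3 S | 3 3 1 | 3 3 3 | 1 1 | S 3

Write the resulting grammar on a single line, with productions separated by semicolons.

S ::= 1 | E E | 3 S'; E ::= 1 1 | S 3 | 3 3 E'; S' ::= ε | E 1; E' ::= S | 1 | 3

S has alternatives sharing prefix '3': factor to S → 3 S' with S' → ε | E 1.
E has alternatives sharing prefix '3 3': factor to E → 3 3 E' with E' → S | 1 | 3.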